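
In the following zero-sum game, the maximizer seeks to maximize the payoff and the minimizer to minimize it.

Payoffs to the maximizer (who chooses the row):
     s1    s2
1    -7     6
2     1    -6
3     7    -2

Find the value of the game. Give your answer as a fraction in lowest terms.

14/11

Row 2 is strictly dominated by row 3, so the maximizer never plays it.
The remaining 2×2 game on (1, 3) × (s1, s2) has no saddle point. Let the maximizer play 1 with probability p; indifference gives −7p + 7(1−p) = 6p − 2(1−p), so p = 9/22.
Similarly the minimizer's optimal q on s1 is 4/11, and the value is -7·(4/11) + (6)·(7/11) = 14/11.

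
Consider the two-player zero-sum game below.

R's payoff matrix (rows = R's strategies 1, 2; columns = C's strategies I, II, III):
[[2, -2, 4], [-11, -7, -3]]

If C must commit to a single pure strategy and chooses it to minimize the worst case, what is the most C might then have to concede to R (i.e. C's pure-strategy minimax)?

-2

The worst case (largest entry) in each column is I: 2, II: -2, III: 4.
The best (smallest) of these is -2.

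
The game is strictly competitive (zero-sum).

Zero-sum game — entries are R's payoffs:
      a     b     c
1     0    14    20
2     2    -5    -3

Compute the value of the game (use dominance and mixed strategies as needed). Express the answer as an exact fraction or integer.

4/3

Column c is strictly dominated by b for C (it gives R more in every row).
The remaining 2×2 game on (1, 2) × (a, b) has no saddle point. Let R play 1 with probability p; indifference gives 2(1−p) = 14p − 5(1−p), so p = 1/3.
Similarly C's optimal q on a is 19/21, and the value is 0·(19/21) + (14)·(2/21) = 4/3.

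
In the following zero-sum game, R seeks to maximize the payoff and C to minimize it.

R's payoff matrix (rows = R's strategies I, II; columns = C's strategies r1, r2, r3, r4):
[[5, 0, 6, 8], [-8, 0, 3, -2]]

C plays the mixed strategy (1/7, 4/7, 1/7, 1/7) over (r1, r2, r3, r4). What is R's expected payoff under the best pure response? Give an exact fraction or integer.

19/7

I: (5)·(1/7) + (0)·(4/7) + (6)·(1/7) + (8)·(1/7) = 19/7.
II: (-8)·(1/7) + (0)·(4/7) + (3)·(1/7) + (-2)·(1/7) = -1.
The best pure response is I with expected payoff 19/7.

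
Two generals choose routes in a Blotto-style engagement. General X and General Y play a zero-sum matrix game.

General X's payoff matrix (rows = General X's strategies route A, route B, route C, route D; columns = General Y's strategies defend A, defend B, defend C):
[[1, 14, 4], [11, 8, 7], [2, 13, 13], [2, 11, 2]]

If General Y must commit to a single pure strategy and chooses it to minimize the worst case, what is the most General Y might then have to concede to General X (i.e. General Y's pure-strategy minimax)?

The worst case (largest entry) in each column is defend A: 11, defend B: 14, defend C: 13.
The best (smallest) of these is 11.

11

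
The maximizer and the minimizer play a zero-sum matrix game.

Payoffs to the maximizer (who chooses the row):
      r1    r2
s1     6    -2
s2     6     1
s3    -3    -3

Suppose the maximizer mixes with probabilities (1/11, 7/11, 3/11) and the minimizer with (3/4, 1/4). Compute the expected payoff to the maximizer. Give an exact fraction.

Against (3/4, 1/4), each row's expected payoff is s1: 4; s2: 19/4; s3: -3.
Taking the (1/11, 7/11, 3/11)-weighted average: (1/11)·(4) + (7/11)·(19/4) + (3/11)·(-3) = 113/44.

113/44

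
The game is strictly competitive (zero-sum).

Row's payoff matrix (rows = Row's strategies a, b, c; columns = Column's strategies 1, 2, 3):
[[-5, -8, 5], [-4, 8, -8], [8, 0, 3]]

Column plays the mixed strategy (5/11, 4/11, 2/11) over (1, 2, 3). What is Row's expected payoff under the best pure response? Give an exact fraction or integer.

a: (-5)·(5/11) + (-8)·(4/11) + (5)·(2/11) = -47/11.
b: (-4)·(5/11) + (8)·(4/11) + (-8)·(2/11) = -4/11.
c: (8)·(5/11) + (0)·(4/11) + (3)·(2/11) = 46/11.
The best pure response is c with expected payoff 46/11.

46/11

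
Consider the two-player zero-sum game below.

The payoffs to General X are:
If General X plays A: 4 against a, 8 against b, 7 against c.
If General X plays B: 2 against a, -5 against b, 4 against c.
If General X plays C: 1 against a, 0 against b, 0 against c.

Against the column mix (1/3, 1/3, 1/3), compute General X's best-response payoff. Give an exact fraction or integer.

19/3

A: (4)·(1/3) + (8)·(1/3) + (7)·(1/3) = 19/3.
B: (2)·(1/3) + (-5)·(1/3) + (4)·(1/3) = 1/3.
C: (1)·(1/3) + (0)·(1/3) + (0)·(1/3) = 1/3.
The best pure response is A with expected payoff 19/3.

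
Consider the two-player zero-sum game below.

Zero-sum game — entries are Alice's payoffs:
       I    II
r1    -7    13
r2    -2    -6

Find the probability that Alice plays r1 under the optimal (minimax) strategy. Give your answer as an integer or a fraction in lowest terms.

Row minima are -7 and -6, so Alice's maximin is -6; column maxima are -2 and 13, so Bob's minimax is -2. These differ, so the equilibrium is in mixed strategies.
Let Alice play r1 with probability p. Bob is indifferent when −7p − 2(1−p) = 13p − 6(1−p), giving p = 1/6.

1/6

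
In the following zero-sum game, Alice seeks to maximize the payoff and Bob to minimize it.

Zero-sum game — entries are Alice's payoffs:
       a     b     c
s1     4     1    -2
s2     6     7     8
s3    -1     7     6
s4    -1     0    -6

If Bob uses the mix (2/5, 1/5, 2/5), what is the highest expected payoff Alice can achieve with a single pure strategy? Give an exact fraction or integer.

7

s1: (4)·(2/5) + (1)·(1/5) + (-2)·(2/5) = 1.
s2: (6)·(2/5) + (7)·(1/5) + (8)·(2/5) = 7.
s3: (-1)·(2/5) + (7)·(1/5) + (6)·(2/5) = 17/5.
s4: (-1)·(2/5) + (0)·(1/5) + (-6)·(2/5) = -14/5.
The best pure response is s2 with expected payoff 7.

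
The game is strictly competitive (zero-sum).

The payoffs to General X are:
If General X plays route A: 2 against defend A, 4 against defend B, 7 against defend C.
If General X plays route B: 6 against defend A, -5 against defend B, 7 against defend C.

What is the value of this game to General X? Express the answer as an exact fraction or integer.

Column defend C is strictly dominated by defend A for General Y (it gives General X more in every row).
The remaining 2×2 game on (route A, route B) × (defend A, defend B) has no saddle point. Let General X play route A with probability p; indifference gives 2p + 6(1−p) = 4p − 5(1−p), so p = 11/13.
Similarly General Y's optimal q on defend A is 9/13, and the value is 2·(9/13) + (4)·(4/13) = 34/13.

34/13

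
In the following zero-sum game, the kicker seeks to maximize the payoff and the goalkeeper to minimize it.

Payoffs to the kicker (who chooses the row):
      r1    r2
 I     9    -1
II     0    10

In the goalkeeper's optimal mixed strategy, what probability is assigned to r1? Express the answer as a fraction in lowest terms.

Row minima are -1 and 0, so the kicker's maximin is 0; column maxima are 9 and 10, so the goalkeeper's minimax is 9. These differ, so the equilibrium is in mixed strategies.
Let the goalkeeper play r1 with probability q. The kicker is indifferent when 9q − (1−q) = 10(1−q), giving q = 11/20.

11/20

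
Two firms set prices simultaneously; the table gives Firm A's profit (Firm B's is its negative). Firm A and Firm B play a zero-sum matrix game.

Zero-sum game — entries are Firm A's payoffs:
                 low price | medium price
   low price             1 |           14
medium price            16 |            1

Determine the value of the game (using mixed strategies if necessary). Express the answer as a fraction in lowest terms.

223/28

Row minima are 1 and 1, so Firm A's maximin is 1; column maxima are 16 and 14, so Firm B's minimax is 14. These differ, so the equilibrium is in mixed strategies.
Let Firm A play low price with probability p. Firm B is indifferent when p + 16(1−p) = 14p + (1−p), giving p = 15/28.
Let Firm B play low price with probability q. Firm A is indifferent when q + 14(1−q) = 16q + (1−q), giving q = 13/28.
The value is 1·(13/28) + (14)·(15/28) = 223/28.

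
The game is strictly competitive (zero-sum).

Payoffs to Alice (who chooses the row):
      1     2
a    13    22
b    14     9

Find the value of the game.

191/14

Row minima are 13 and 9, so Alice's maximin is 13; column maxima are 14 and 22, so Bob's minimax is 14. These differ, so the equilibrium is in mixed strategies.
Let Alice play a with probability p. Bob is indifferent when 13p + 14(1−p) = 22p + 9(1−p), giving p = 5/14.
Let Bob play 1 with probability q. Alice is indifferent when 13q + 22(1−q) = 14q + 9(1−q), giving q = 13/14.
The value is 13·(13/14) + (22)·(1/14) = 191/14.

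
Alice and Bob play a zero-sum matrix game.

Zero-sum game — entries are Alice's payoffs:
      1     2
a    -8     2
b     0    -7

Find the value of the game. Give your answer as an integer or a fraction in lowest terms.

Row minima are -8 and -7, so Alice's maximin is -7; column maxima are 0 and 2, so Bob's minimax is 0. These differ, so the equilibrium is in mixed strategies.
Let Alice play a with probability p. Bob is indifferent when −8p = 2p − 7(1−p), giving p = 7/17.
Let Bob play 1 with probability q. Alice is indifferent when −8q + 2(1−q) = −7(1−q), giving q = 9/17.
The value is -8·(9/17) + (2)·(8/17) = -56/17.

-56/17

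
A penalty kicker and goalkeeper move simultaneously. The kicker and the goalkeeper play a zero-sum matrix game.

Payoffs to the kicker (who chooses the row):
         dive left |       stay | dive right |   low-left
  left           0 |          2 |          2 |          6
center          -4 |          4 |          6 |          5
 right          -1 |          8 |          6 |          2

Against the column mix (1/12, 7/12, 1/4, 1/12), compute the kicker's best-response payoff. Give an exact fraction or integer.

25/4

left: (0)·(1/12) + (2)·(7/12) + (2)·(1/4) + (6)·(1/12) = 13/6.
center: (-4)·(1/12) + (4)·(7/12) + (6)·(1/4) + (5)·(1/12) = 47/12.
right: (-1)·(1/12) + (8)·(7/12) + (6)·(1/4) + (2)·(1/12) = 25/4.
The best pure response is right with expected payoff 25/4.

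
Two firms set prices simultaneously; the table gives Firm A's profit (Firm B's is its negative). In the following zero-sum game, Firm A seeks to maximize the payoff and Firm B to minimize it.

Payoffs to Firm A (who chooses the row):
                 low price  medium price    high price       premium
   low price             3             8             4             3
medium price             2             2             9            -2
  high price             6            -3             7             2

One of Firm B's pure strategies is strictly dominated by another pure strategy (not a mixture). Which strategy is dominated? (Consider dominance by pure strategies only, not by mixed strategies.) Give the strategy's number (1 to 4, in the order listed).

Firm B prefers columns that give Firm A less. Compare high price with low price: 3 < 4, 2 < 9, 6 < 7.
So low price strictly dominates high price for Firm B; high price is strictly dominated.

3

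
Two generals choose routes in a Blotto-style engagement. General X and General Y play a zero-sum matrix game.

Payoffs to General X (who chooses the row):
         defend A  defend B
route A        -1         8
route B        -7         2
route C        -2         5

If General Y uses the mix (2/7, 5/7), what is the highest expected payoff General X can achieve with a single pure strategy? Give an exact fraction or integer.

route A: (-1)·(2/7) + (8)·(5/7) = 38/7.
route B: (-7)·(2/7) + (2)·(5/7) = -4/7.
route C: (-2)·(2/7) + (5)·(5/7) = 3.
The best pure response is route A with expected payoff 38/7.

38/7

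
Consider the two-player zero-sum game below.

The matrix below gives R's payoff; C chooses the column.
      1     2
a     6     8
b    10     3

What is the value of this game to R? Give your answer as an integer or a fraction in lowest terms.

62/9

Row minima are 6 and 3, so R's maximin is 6; column maxima are 10 and 8, so C's minimax is 8. These differ, so the equilibrium is in mixed strategies.
Let R play a with probability p. C is indifferent when 6p + 10(1−p) = 8p + 3(1−p), giving p = 7/9.
Let C play 1 with probability q. R is indifferent when 6q + 8(1−q) = 10q + 3(1−q), giving q = 5/9.
The value is 6·(5/9) + (8)·(4/9) = 62/9.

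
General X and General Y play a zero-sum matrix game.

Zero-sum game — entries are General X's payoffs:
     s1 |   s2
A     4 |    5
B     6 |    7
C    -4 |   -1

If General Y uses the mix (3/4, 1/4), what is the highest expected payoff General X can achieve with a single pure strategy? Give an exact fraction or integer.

A: (4)·(3/4) + (5)·(1/4) = 17/4.
B: (6)·(3/4) + (7)·(1/4) = 25/4.
C: (-4)·(3/4) + (-1)·(1/4) = -13/4.
The best pure response is B with expected payoff 25/4.

25/4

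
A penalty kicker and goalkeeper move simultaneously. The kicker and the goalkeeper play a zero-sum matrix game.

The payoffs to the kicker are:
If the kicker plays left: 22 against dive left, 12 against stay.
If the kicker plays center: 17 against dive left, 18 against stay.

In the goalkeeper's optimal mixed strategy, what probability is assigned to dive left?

6/11

Row minima are 12 and 17, so the kicker's maximin is 17; column maxima are 22 and 18, so the goalkeeper's minimax is 18. These differ, so the equilibrium is in mixed strategies.
Let the goalkeeper play dive left with probability q. The kicker is indifferent when 22q + 12(1−q) = 17q + 18(1−q), giving q = 6/11.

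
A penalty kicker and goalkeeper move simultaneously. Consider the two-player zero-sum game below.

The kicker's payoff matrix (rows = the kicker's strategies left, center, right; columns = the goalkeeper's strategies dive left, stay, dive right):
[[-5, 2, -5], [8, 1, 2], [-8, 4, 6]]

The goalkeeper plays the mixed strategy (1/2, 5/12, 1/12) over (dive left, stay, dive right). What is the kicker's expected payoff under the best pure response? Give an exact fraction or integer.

55/12

left: (-5)·(1/2) + (2)·(5/12) + (-5)·(1/12) = -25/12.
center: (8)·(1/2) + (1)·(5/12) + (2)·(1/12) = 55/12.
right: (-8)·(1/2) + (4)·(5/12) + (6)·(1/12) = -11/6.
The best pure response is center with expected payoff 55/12.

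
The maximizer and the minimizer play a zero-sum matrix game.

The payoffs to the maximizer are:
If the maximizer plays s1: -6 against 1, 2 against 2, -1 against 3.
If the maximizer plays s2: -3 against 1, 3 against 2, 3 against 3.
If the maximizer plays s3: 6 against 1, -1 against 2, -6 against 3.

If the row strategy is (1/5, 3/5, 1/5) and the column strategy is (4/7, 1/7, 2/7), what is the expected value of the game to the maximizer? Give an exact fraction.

-22/35

Against (4/7, 1/7, 2/7), each row's expected payoff is s1: -24/7; s2: -3/7; s3: 11/7.
Taking the (1/5, 3/5, 1/5)-weighted average: (1/5)·(-24/7) + (3/5)·(-3/7) + (1/5)·(11/7) = -22/35.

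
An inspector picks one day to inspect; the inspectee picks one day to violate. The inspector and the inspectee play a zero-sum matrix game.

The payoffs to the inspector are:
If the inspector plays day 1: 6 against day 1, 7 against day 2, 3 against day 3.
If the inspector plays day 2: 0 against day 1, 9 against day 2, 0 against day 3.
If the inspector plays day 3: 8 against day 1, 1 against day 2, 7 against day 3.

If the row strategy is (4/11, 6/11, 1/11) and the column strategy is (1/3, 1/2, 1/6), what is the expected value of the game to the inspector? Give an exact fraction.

166/33

Against (1/3, 1/2, 1/6), each row's expected payoff is day 1: 6; day 2: 9/2; day 3: 13/3.
Taking the (4/11, 6/11, 1/11)-weighted average: (4/11)·(6) + (6/11)·(9/2) + (1/11)·(13/3) = 166/33.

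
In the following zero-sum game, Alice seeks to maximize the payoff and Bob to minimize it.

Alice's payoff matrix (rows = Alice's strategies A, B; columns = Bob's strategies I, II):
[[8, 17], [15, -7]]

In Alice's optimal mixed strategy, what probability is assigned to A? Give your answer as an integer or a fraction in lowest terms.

Row minima are 8 and -7, so Alice's maximin is 8; column maxima are 15 and 17, so Bob's minimax is 15. These differ, so the equilibrium is in mixed strategies.
Let Alice play A with probability p. Bob is indifferent when 8p + 15(1−p) = 17p − 7(1−p), giving p = 22/31.

22/31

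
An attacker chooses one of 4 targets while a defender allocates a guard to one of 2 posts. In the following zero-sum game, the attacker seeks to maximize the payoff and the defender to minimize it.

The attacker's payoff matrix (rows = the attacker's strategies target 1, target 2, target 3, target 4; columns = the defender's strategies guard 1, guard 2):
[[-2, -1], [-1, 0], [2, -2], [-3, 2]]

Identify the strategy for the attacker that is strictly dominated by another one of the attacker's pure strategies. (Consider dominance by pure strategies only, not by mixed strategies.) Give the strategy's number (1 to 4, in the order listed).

1

Compare target 1 with target 2: -1 > -2, 0 > -1.
So target 2 strictly dominates target 1 for the attacker; target 1 is strictly dominated.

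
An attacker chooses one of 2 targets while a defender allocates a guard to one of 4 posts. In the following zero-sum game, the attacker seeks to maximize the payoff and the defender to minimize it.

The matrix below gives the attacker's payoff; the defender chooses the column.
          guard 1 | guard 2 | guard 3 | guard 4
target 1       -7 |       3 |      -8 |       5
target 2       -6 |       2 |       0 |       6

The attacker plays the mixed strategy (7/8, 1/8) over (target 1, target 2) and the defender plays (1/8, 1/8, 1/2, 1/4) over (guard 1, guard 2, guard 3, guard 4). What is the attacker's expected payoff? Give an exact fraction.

Against (1/8, 1/8, 1/2, 1/4), each row's expected payoff is target 1: -13/4; target 2: 1.
Taking the (7/8, 1/8)-weighted average: (7/8)·(-13/4) + (1/8)·(1) = -87/32.

-87/32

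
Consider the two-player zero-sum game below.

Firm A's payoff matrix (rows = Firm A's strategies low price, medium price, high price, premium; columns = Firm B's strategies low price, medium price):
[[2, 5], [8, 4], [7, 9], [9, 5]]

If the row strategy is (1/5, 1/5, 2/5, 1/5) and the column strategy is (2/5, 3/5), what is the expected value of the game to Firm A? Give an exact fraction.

Against (2/5, 3/5), each row's expected payoff is low price: 19/5; medium price: 28/5; high price: 41/5; premium: 33/5.
Taking the (1/5, 1/5, 2/5, 1/5)-weighted average: (1/5)·(19/5) + (1/5)·(28/5) + (2/5)·(41/5) + (1/5)·(33/5) = 162/25.

162/25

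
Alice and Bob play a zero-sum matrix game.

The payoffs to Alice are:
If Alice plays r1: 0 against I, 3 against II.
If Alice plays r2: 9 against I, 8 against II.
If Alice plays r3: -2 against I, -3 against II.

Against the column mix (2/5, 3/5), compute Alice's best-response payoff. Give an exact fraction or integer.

42/5

r1: (0)·(2/5) + (3)·(3/5) = 9/5.
r2: (9)·(2/5) + (8)·(3/5) = 42/5.
r3: (-2)·(2/5) + (-3)·(3/5) = -13/5.
The best pure response is r2 with expected payoff 42/5.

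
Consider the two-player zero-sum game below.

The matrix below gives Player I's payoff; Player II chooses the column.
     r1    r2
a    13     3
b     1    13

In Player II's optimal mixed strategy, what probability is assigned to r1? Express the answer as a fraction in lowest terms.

Row minima are 3 and 1, so Player I's maximin is 3; column maxima are 13 and 13, so Player II's minimax is 13. These differ, so the equilibrium is in mixed strategies.
Let Player II play r1 with probability q. Player I is indifferent when 13q + 3(1−q) = q + 13(1−q), giving q = 5/11.

5/11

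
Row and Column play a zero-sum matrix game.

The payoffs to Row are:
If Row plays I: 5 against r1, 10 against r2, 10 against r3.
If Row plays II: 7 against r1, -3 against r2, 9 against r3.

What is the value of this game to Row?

17/3

Column r3 is strictly dominated by r1 for Column (it gives Row more in every row).
The remaining 2×2 game on (I, II) × (r1, r2) has no saddle point. Let Row play I with probability p; indifference gives 5p + 7(1−p) = 10p − 3(1−p), so p = 2/3.
Similarly Column's optimal q on r1 is 13/15, and the value is 5·(13/15) + (10)·(2/15) = 17/3.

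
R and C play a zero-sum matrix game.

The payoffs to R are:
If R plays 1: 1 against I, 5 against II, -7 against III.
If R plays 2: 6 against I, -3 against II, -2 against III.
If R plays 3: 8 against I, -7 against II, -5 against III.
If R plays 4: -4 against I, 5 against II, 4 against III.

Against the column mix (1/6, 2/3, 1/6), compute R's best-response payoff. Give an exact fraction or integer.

1: (1)·(1/6) + (5)·(2/3) + (-7)·(1/6) = 7/3.
2: (6)·(1/6) + (-3)·(2/3) + (-2)·(1/6) = -4/3.
3: (8)·(1/6) + (-7)·(2/3) + (-5)·(1/6) = -25/6.
4: (-4)·(1/6) + (5)·(2/3) + (4)·(1/6) = 10/3.
The best pure response is 4 with expected payoff 10/3.

10/3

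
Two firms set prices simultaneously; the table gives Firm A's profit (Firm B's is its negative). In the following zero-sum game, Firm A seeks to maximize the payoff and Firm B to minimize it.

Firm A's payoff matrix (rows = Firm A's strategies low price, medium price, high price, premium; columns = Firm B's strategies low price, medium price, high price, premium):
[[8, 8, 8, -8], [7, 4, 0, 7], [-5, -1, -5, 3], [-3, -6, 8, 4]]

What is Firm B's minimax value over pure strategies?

The worst case (largest entry) in each column is low price: 8, medium price: 8, high price: 8, premium: 7.
The best (smallest) of these is 7.

7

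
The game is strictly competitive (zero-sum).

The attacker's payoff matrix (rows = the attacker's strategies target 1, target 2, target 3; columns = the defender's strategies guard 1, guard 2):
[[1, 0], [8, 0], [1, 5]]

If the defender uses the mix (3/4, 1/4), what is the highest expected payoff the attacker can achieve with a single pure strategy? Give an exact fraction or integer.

6

target 1: (1)·(3/4) + (0)·(1/4) = 3/4.
target 2: (8)·(3/4) + (0)·(1/4) = 6.
target 3: (1)·(3/4) + (5)·(1/4) = 2.
The best pure response is target 2 with expected payoff 6.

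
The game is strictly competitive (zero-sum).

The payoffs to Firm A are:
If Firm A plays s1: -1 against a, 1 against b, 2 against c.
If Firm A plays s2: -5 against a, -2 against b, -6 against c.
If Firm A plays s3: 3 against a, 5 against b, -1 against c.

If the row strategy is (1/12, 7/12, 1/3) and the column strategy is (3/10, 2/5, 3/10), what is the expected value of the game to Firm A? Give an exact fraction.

-22/15

Against (3/10, 2/5, 3/10), each row's expected payoff is s1: 7/10; s2: -41/10; s3: 13/5.
Taking the (1/12, 7/12, 1/3)-weighted average: (1/12)·(7/10) + (7/12)·(-41/10) + (1/3)·(13/5) = -22/15.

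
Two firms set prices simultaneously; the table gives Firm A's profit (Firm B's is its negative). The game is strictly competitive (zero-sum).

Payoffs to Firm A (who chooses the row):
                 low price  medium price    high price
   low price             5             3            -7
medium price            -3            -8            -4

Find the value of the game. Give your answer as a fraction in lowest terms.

-34/7

Column low price is strictly dominated by medium price for Firm B (it gives Firm A more in every row).
The remaining 2×2 game on (low price, medium price) × (medium price, high price) has no saddle point. Let Firm A play low price with probability p; indifference gives 3p − 8(1−p) = −7p − 4(1−p), so p = 2/7.
Similarly Firm B's optimal q on medium price is 3/14, and the value is 3·(3/14) + (-7)·(11/14) = -34/7.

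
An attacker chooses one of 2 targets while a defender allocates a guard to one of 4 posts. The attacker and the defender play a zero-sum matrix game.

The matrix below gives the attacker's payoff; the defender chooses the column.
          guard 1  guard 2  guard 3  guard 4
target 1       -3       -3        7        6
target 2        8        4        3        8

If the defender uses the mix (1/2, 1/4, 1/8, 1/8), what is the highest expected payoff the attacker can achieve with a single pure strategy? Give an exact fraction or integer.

51/8

target 1: (-3)·(1/2) + (-3)·(1/4) + (7)·(1/8) + (6)·(1/8) = -5/8.
target 2: (8)·(1/2) + (4)·(1/4) + (3)·(1/8) + (8)·(1/8) = 51/8.
The best pure response is target 2 with expected payoff 51/8.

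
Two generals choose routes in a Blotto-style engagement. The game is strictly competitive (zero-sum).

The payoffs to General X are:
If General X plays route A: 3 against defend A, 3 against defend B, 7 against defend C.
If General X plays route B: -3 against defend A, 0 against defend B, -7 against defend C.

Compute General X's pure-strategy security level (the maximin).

The worst-case payoff for each row is route A: 3, route B: -7.
The best of these is 3.

3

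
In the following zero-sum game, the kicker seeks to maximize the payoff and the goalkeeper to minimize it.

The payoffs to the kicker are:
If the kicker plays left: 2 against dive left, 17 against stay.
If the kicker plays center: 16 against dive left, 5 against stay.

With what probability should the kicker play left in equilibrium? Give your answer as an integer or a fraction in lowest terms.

Row minima are 2 and 5, so the kicker's maximin is 5; column maxima are 16 and 17, so the goalkeeper's minimax is 16. These differ, so the equilibrium is in mixed strategies.
Let the kicker play left with probability p. The goalkeeper is indifferent when 2p + 16(1−p) = 17p + 5(1−p), giving p = 11/26.

11/26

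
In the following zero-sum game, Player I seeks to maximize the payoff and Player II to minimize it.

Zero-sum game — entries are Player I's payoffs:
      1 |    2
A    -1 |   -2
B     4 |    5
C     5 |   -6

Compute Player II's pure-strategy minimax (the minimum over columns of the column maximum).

5

The worst case (largest entry) in each column is 1: 5, 2: 5.
The best (smallest) of these is 5.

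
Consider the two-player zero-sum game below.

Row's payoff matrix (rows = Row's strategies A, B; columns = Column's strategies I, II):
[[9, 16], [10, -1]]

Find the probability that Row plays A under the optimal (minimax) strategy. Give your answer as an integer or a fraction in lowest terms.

Row minima are 9 and -1, so Row's maximin is 9; column maxima are 10 and 16, so Column's minimax is 10. These differ, so the equilibrium is in mixed strategies.
Let Row play A with probability p. Column is indifferent when 9p + 10(1−p) = 16p − (1−p), giving p = 11/18.

11/18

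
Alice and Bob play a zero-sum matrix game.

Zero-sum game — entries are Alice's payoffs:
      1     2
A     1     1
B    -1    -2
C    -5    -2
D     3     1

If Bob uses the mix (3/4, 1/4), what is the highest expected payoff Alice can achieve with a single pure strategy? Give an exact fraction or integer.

5/2

A: (1)·(3/4) + (1)·(1/4) = 1.
B: (-1)·(3/4) + (-2)·(1/4) = -5/4.
C: (-5)·(3/4) + (-2)·(1/4) = -17/4.
D: (3)·(3/4) + (1)·(1/4) = 5/2.
The best pure response is D with expected payoff 5/2.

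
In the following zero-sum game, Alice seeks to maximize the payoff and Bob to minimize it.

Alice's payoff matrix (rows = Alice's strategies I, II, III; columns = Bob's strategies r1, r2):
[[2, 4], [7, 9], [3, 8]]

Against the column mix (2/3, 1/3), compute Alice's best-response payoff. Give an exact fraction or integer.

23/3

I: (2)·(2/3) + (4)·(1/3) = 8/3.
II: (7)·(2/3) + (9)·(1/3) = 23/3.
III: (3)·(2/3) + (8)·(1/3) = 14/3.
The best pure response is II with expected payoff 23/3.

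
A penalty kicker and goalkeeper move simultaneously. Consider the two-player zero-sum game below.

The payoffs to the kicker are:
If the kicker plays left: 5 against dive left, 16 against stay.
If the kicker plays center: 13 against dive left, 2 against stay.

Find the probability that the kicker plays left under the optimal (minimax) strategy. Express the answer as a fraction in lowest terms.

Row minima are 5 and 2, so the kicker's maximin is 5; column maxima are 13 and 16, so the goalkeeper's minimax is 13. These differ, so the equilibrium is in mixed strategies.
Let the kicker play left with probability p. The goalkeeper is indifferent when 5p + 13(1−p) = 16p + 2(1−p), giving p = 1/2.

1/2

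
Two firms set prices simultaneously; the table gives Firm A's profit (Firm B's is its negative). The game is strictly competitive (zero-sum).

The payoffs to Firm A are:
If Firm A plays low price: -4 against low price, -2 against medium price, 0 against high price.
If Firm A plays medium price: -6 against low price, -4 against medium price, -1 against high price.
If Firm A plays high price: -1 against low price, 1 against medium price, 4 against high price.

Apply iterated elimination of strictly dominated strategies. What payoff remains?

-1

Column high price is strictly dominated by low price for Firm B (-4<0, -6<-1, -1<4); eliminate high price.
Column medium price is strictly dominated by low price for Firm B (-4<-2, -6<-4, -1<1); eliminate medium price.
Row medium price is strictly dominated by row low price (-4>-6); eliminate medium price.
Row low price is strictly dominated by row high price (-1>-4); eliminate low price.
Only (high price, low price) remains, with payoff -1.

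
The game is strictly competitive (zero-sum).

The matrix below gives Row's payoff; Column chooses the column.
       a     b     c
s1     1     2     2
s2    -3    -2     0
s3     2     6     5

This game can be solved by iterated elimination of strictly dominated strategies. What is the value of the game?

2

Row s1 is strictly dominated by row s3 (2>1, 6>2, 5>2); eliminate s1.
Column b is strictly dominated by a for Column (-3<-2, 2<6); eliminate b.
Row s2 is strictly dominated by row s3 (2>-3, 5>0); eliminate s2.
Column c is strictly dominated by a for Column (2<5); eliminate c.
Only (s3, a) remains, with payoff 2.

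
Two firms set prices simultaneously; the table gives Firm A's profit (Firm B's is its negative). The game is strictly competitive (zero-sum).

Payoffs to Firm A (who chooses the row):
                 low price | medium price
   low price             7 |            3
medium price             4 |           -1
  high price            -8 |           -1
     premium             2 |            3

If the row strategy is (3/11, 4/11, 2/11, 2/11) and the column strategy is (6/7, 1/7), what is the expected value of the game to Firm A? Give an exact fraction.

159/77

Against (6/7, 1/7), each row's expected payoff is low price: 45/7; medium price: 23/7; high price: -7; premium: 15/7.
Taking the (3/11, 4/11, 2/11, 2/11)-weighted average: (3/11)·(45/7) + (4/11)·(23/7) + (2/11)·(-7) + (2/11)·(15/7) = 159/77.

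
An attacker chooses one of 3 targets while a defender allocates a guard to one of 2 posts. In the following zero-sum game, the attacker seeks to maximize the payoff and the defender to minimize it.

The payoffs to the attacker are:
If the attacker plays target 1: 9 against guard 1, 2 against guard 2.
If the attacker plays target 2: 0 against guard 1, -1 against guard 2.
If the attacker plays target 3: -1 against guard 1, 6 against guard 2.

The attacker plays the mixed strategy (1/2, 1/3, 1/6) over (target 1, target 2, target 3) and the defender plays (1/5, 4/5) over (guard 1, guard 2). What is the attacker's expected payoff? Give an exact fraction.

11/5

Against (1/5, 4/5), each row's expected payoff is target 1: 17/5; target 2: -4/5; target 3: 23/5.
Taking the (1/2, 1/3, 1/6)-weighted average: (1/2)·(17/5) + (1/3)·(-4/5) + (1/6)·(23/5) = 11/5.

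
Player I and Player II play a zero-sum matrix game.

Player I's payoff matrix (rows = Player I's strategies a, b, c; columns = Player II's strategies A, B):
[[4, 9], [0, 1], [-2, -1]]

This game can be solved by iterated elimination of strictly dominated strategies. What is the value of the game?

Row b is strictly dominated by row a (4>0, 9>1); eliminate b.
Row c is strictly dominated by row a (4>-2, 9>-1); eliminate c.
Column B is strictly dominated by A for Player II (4<9); eliminate B.
Only (a, A) remains, with payoff 4.

4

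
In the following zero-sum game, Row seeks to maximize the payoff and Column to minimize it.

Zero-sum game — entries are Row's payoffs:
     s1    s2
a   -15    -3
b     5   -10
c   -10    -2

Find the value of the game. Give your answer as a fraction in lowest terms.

Row a is strictly dominated by row c, so Row never plays it.
The remaining 2×2 game on (b, c) × (s1, s2) has no saddle point. Let Row play b with probability p; indifference gives 5p − 10(1−p) = −10p − 2(1−p), so p = 8/23.
Similarly Column's optimal q on s1 is 8/23, and the value is 5·(8/23) + (-10)·(15/23) = -110/23.

-110/23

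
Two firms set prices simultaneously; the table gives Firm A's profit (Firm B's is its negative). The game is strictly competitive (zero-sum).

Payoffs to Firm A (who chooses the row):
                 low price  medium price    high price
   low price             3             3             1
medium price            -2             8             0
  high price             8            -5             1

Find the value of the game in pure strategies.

Row minima: 1, -2, -5 → Firm A's maximin is 1.
Column maxima: 8, 8, 1 → Firm B's minimax is 1.
They coincide at (low price, high price), so the value is 1.

1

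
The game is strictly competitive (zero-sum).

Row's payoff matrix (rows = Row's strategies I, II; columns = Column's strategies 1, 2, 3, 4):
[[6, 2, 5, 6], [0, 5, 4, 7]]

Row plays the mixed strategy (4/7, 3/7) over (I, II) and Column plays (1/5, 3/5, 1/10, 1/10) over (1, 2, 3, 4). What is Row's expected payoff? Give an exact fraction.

Against (1/5, 3/5, 1/10, 1/10), each row's expected payoff is I: 7/2; II: 41/10.
Taking the (4/7, 3/7)-weighted average: (4/7)·(7/2) + (3/7)·(41/10) = 263/70.

263/70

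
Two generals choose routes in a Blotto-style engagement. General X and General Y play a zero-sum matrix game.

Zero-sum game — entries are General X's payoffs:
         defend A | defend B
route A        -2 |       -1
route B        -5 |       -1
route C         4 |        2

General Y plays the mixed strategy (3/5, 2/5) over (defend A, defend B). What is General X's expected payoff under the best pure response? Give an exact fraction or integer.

route A: (-2)·(3/5) + (-1)·(2/5) = -8/5.
route B: (-5)·(3/5) + (-1)·(2/5) = -17/5.
route C: (4)·(3/5) + (2)·(2/5) = 16/5.
The best pure response is route C with expected payoff 16/5.

16/5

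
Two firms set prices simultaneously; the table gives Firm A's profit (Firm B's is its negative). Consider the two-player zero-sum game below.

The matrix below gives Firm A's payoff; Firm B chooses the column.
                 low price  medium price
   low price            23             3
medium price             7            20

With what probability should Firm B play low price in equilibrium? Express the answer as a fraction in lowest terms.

Row minima are 3 and 7, so Firm A's maximin is 7; column maxima are 23 and 20, so Firm B's minimax is 20. These differ, so the equilibrium is in mixed strategies.
Let Firm B play low price with probability q. Firm A is indifferent when 23q + 3(1−q) = 7q + 20(1−q), giving q = 17/33.

17/33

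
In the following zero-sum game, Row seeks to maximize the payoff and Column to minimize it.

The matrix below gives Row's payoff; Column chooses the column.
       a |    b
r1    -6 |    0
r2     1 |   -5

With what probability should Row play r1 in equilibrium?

1/2

Row minima are -6 and -5, so Row's maximin is -5; column maxima are 1 and 0, so Column's minimax is 0. These differ, so the equilibrium is in mixed strategies.
Let Row play r1 with probability p. Column is indifferent when −6p + (1−p) = −5(1−p), giving p = 1/2.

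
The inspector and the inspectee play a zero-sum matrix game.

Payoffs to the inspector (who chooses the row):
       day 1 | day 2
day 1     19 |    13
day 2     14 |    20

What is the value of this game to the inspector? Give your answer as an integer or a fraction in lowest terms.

33/2

Row minima are 13 and 14, so the inspector's maximin is 14; column maxima are 19 and 20, so the inspectee's minimax is 19. These differ, so the equilibrium is in mixed strategies.
Let the inspector play day 1 with probability p. The inspectee is indifferent when 19p + 14(1−p) = 13p + 20(1−p), giving p = 1/2.
Let the inspectee play day 1 with probability q. The inspector is indifferent when 19q + 13(1−q) = 14q + 20(1−q), giving q = 7/12.
The value is 19·(7/12) + (13)·(5/12) = 33/2.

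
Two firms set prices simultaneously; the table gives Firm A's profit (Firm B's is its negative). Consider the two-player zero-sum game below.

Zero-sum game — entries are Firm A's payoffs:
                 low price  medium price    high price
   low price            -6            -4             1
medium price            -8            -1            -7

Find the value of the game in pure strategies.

-6

Row minima: -6, -8 → Firm A's maximin is -6.
Column maxima: -6, -1, 1 → Firm B's minimax is -6.
They coincide at (low price, low price), so the value is -6.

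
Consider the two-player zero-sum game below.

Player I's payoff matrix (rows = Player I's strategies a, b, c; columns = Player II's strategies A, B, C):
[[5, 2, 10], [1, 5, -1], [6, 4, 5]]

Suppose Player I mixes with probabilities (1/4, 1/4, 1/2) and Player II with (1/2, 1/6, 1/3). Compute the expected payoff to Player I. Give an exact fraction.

107/24

Against (1/2, 1/6, 1/3), each row's expected payoff is a: 37/6; b: 1; c: 16/3.
Taking the (1/4, 1/4, 1/2)-weighted average: (1/4)·(37/6) + (1/4)·(1) + (1/2)·(16/3) = 107/24.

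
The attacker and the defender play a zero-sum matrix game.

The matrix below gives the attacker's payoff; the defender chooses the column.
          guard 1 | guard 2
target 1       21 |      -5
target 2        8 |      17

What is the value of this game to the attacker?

Row minima are -5 and 8, so the attacker's maximin is 8; column maxima are 21 and 17, so the defender's minimax is 17. These differ, so the equilibrium is in mixed strategies.
Let the attacker play target 1 with probability p. The defender is indifferent when 21p + 8(1−p) = −5p + 17(1−p), giving p = 9/35.
Let the defender play guard 1 with probability q. The attacker is indifferent when 21q − 5(1−q) = 8q + 17(1−q), giving q = 22/35.
The value is 21·(22/35) + (-5)·(13/35) = 397/35.

397/35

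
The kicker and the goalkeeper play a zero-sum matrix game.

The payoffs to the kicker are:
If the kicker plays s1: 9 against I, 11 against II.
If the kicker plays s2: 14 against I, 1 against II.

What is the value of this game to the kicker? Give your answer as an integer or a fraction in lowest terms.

29/3

Row minima are 9 and 1, so the kicker's maximin is 9; column maxima are 14 and 11, so the goalkeeper's minimax is 11. These differ, so the equilibrium is in mixed strategies.
Let the kicker play s1 with probability p. The goalkeeper is indifferent when 9p + 14(1−p) = 11p + (1−p), giving p = 13/15.
Let the goalkeeper play I with probability q. The kicker is indifferent when 9q + 11(1−q) = 14q + (1−q), giving q = 2/3.
The value is 9·(2/3) + (11)·(1/3) = 29/3.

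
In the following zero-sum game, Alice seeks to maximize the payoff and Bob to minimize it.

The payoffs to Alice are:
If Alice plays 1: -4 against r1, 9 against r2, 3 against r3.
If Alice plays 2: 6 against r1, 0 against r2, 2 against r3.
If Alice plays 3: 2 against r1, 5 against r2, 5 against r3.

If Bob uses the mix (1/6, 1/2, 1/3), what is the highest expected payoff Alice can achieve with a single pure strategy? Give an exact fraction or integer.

29/6

1: (-4)·(1/6) + (9)·(1/2) + (3)·(1/3) = 29/6.
2: (6)·(1/6) + (0)·(1/2) + (2)·(1/3) = 5/3.
3: (2)·(1/6) + (5)·(1/2) + (5)·(1/3) = 9/2.
The best pure response is 1 with expected payoff 29/6.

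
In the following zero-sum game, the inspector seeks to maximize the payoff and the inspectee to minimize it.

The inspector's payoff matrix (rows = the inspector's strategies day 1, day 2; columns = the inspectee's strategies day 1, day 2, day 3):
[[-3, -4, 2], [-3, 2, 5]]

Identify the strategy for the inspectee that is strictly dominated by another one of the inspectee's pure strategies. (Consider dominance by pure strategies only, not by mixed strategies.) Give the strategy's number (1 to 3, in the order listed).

The inspectee prefers columns that give the inspector less. Compare day 3 with day 1: -3 < 2, -3 < 5.
So day 1 strictly dominates day 3 for the inspectee; day 3 is strictly dominated.

3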